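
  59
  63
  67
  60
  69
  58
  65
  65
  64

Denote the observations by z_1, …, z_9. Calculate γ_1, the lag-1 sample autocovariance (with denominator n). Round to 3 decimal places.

-7.346

Mean z̄ = (59 + 63 + 67 + 60 + 69 + 58 + 65 + 65 + 64)/9 = 63.3333
Σ_{t=1}^{8}(z_t−z̄)(z_{t+1}−z̄) = -66.1111
γ_1 = -66.1111 / 9 = -7.346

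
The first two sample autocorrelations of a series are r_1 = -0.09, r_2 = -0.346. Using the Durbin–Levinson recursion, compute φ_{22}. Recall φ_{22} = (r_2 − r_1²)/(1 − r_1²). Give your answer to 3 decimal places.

-0.357

φ_{22} = (r_2 − r_1²) / (1 − r_1²)
r_1² = (-0.09)² = 0.0081
Numerator = -0.346 − 0.0081 = -0.3541; denominator = 1 − 0.0081 = 0.9919
φ_{22} = -0.3541 / 0.9919 = -0.357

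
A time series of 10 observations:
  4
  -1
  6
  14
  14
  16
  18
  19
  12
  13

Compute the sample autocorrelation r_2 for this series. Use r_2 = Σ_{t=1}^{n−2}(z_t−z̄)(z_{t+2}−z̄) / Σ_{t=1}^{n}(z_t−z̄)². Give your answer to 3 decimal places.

Mean z̄ = (4 − 1 + 6 + 14 + 14 + 16 + 18 + 19 + 12 + 13)/10 = 11.5000
Numerator Σ_{t=1}^{8}(z_t−z̄)(z_{t+2}−z̄) = 72.0000
Denominator Σ(z_t−z̄)² = 376.5000
r_2 = 72.0000 / 376.5000 = 0.191

0.191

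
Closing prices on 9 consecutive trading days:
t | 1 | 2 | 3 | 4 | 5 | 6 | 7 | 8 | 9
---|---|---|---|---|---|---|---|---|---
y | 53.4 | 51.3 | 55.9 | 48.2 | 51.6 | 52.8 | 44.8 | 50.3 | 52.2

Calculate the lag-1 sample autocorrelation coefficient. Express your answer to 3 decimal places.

-0.239

Mean ȳ = (53.4 + 51.3 + 55.9 + 48.2 + 51.6 + 52.8 + 44.8 + 50.3 + 52.2)/9 = 51.1667
Numerator Σ_{t=1}^{8}(y_t−ȳ)(y_{t+1}−ȳ) = -19.4678
Denominator Σ(y_t−ȳ)² = 81.4200
r_1 = -19.4678 / 81.4200 = -0.239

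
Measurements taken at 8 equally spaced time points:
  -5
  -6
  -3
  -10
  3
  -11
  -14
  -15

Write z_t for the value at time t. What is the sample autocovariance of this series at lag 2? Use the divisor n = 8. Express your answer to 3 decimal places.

Mean z̄ = (-5 − 6 − 3 − 10 + 3 − 11 − 14 − 15)/8 = -7.6250
Deviations: 2.6250, 1.6250, 4.6250, -2.3750, 10.6250, -3.3750, -6.3750, -7.3750
Σ_{t=1}^{6}(z_t−z̄)(z_{t+2}−z̄) = 22.5938
γ_2 = 22.5938 / 8 = 2.824

2.824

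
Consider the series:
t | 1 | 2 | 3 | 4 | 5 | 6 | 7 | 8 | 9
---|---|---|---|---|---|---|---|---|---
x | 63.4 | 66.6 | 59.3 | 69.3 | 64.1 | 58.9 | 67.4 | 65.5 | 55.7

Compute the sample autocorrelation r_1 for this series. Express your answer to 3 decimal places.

Mean x̄ = (63.4 + 66.6 + 59.3 + 69.3 + 64.1 + 58.9 + 67.4 + 65.5 + 55.7)/9 = 63.3556
Numerator Σ_{t=1}^{8}(x_t−x̄)(x_{t+1}−x̄) = -61.7775
Denominator Σ(x_t−x̄)² = 162.2822
r_1 = -61.7775 / 162.2822 = -0.381

-0.381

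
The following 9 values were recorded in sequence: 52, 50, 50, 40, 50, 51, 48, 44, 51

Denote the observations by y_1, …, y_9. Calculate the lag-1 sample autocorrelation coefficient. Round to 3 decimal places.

Mean ȳ = (52 + 50 + 50 + 40 + 50 + 51 + 48 + 44 + 51)/9 = 48.4444
Numerator Σ_{t=1}^{8}(y_t−ȳ)(y_{t+1}−ȳ) = -24.8642
Denominator Σ(y_t−ȳ)² = 124.2222
r_1 = -24.8642 / 124.2222 = -0.200

-0.200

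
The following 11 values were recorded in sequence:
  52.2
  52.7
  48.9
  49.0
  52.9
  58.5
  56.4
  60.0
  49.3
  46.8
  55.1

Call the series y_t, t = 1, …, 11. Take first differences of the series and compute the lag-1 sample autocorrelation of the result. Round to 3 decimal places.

First differences Δy: 0.5, -3.8, 0.1, 3.9, 5.6, -2.1, 3.6, -10.7, -2.5, 8.3
Mean of differences = 0.2900
Numerator Σ(Δy_t−Δȳ)(Δy_{t+1}−Δȳ) = -30.2631
Denominator Σ(Δy_t−Δȳ)² = 267.4290
r_1(Δy) = -30.2631 / 267.4290 = -0.113

-0.113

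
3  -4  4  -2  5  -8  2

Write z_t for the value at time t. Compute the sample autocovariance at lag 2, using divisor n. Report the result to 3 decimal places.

9.429

Mean z̄ = (3 − 4 + 4 − 2 + 5 − 8 + 2)/7 = 0.0000
Deviations: 3.0000, -4.0000, 4.0000, -2.0000, 5.0000, -8.0000, 2.0000
Σ_{t=1}^{5}(z_t−z̄)(z_{t+2}−z̄) = 66.0000
γ_2 = 66.0000 / 7 = 9.429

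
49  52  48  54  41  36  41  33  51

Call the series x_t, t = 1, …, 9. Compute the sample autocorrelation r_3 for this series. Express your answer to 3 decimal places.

Mean x̄ = (49 + 52 + 48 + 54 + 41 + 36 + 41 + 33 + 51)/9 = 45.0000
Numerator Σ_{t=1}^{6}(x_t−x̄)(x_{t+3}−x̄) = -61.0000
Denominator Σ(x_t−x̄)² = 448.0000
r_3 = -61.0000 / 448.0000 = -0.136

-0.136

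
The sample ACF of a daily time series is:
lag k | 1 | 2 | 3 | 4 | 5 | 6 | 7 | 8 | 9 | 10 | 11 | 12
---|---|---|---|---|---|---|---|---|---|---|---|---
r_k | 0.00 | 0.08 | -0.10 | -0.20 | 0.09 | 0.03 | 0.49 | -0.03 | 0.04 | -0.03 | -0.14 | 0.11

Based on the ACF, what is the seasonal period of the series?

7

The largest autocorrelation is r_7 = 0.49; the remaining lags stay at or below 0.11.
The dominant spike at lag 7 indicates a seasonal period of 7.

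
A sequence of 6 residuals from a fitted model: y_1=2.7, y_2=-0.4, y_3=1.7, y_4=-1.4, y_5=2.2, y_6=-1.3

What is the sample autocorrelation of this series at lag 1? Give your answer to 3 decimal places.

Mean ȳ = (2.7 − 0.4 + 1.7 − 1.4 + 2.2 − 1.3)/6 = 0.5833
Σ(y_t−ȳ)(y_{t+1}−ȳ) = (-2.0814) + (-1.0981) + (-2.2147) + (-3.2064) + (-3.0447) = -11.6453
Denominator Σ(y_t−ȳ)² = 16.7883
r_1 = -11.6453 / 16.7883 = -0.694

-0.694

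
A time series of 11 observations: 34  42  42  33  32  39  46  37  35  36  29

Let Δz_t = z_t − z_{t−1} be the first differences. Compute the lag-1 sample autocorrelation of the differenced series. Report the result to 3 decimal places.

-0.017

First differences Δz: 8, 0, -9, -1, 7, 7, -9, -2, 1, -7
Mean of differences = -0.5000
Numerator Σ(Δz_t−Δz̄)(Δz_{t+1}−Δz̄) = -6.2500
Denominator Σ(Δz_t−Δz̄)² = 376.5000
r_1(Δz) = -6.2500 / 376.5000 = -0.017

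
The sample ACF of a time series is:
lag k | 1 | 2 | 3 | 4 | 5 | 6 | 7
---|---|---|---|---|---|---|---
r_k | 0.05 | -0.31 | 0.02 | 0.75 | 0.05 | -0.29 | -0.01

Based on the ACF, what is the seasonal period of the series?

4

The largest autocorrelation is r_4 = 0.75; the remaining lags stay at or below 0.05.
The dominant spike at lag 4 indicates a seasonal period of 4.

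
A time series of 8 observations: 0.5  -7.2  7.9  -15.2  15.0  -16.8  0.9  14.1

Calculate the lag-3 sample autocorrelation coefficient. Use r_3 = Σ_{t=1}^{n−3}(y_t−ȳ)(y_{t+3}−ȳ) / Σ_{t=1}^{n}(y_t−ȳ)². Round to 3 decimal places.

Mean ȳ = (0.5 − 7.2 + 7.9 − 15.2 + 15.0 − 16.8 + 0.9 + 14.1)/8 = -0.1000
Deviations from mean: 0.6000, -7.1000, 8.0000, -15.1000, 15.1000, -16.7000, 1.0000, 14.2000
Numerator Σ_{t=1}^{5}(y_t−ȳ)(y_{t+3}−ȳ) = -50.5500
Denominator Σ(y_t−ȳ)² = 1052.3200
r_3 = -50.5500 / 1052.3200 = -0.048

-0.048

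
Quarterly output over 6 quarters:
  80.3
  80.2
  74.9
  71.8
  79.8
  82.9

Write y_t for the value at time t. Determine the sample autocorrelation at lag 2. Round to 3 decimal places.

-0.636

Mean ȳ = (80.3 + 80.2 + 74.9 + 71.8 + 79.8 + 82.9)/6 = 78.3167
Deviations from mean: 1.9833, 1.8833, -3.4167, -6.5167, 1.4833, 4.5833
Σ(y_t−ȳ)(y_{t+2}−ȳ) = (-6.7764) + (-12.2731) + (-5.0681) + (-29.8681) = -53.9856
Denominator Σ(y_t−ȳ)² = 84.8283
r_2 = -53.9856 / 84.8283 = -0.636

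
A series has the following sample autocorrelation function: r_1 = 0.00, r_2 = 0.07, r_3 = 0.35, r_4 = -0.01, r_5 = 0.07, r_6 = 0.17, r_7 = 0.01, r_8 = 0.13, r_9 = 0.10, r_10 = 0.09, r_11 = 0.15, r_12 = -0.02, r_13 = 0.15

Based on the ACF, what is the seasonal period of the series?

3

The largest autocorrelation is r_3 = 0.35, with a weaker echo at lag 6 (0.17); the remaining lags stay at or below 0.15.
The dominant spike at lag 3 indicates a seasonal period of 3.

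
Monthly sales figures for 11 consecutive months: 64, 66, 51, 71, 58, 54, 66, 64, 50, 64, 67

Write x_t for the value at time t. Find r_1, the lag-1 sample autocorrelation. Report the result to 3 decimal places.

Mean x̄ = (64 + 66 + 51 + 71 + 58 + 54 + 66 + 64 + 50 + 64 + 67)/11 = 61.3636
Numerator Σ_{t=1}^{10}(x_t−x̄)(x_{t+1}−x̄) = -210.3140
Denominator Σ(x_t−x̄)² = 490.5455
r_1 = -210.3140 / 490.5455 = -0.429

-0.429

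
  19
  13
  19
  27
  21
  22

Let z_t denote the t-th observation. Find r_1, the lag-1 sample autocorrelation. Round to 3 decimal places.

0.152

Mean z̄ = (19 + 13 + 19 + 27 + 21 + 22)/6 = 20.1667
Deviations from mean: -1.1667, -7.1667, -1.1667, 6.8333, 0.8333, 1.8333
Σ(z_t−z̄)(z_{t+1}−z̄) = (8.3611) + (8.3611) + (-7.9722) + (5.6944) + (1.5278) = 15.9722
Denominator Σ(z_t−z̄)² = 104.8333
r_1 = 15.9722 / 104.8333 = 0.152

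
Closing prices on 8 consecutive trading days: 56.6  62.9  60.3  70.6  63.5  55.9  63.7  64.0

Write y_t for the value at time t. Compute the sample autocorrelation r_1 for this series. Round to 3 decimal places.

-0.165

Mean ȳ = (56.6 + 62.9 + 60.3 + 70.6 + 63.5 + 55.9 + 63.7 + 64.0)/8 = 62.1875
Deviations from mean: -5.5875, 0.7125, -1.8875, 8.4125, 1.3125, -6.2875, 1.5125, 1.8125
Σ(y_t−ȳ)(y_{t+1}−ȳ) = (-3.9811) + (-1.3448) + (-15.8786) + (11.0414) + (-8.2523) + (-9.5098) + (2.7414) = -25.1839
Denominator Σ(y_t−ȳ)² = 152.8888
r_1 = -25.1839 / 152.8888 = -0.165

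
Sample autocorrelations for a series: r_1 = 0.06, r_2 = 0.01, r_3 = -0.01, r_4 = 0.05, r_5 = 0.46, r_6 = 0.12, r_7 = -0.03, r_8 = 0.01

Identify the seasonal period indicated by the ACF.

The largest autocorrelation is r_5 = 0.46; the remaining lags stay at or below 0.12.
The dominant spike at lag 5 indicates a seasonal period of 5.

5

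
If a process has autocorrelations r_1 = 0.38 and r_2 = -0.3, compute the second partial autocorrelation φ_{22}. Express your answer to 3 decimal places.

φ_{22} = (r_2 − r_1²) / (1 − r_1²)
r_1² = (0.38)² = 0.1444
Numerator = -0.3 − 0.1444 = -0.4444; denominator = 1 − 0.1444 = 0.8556
φ_{22} = -0.4444 / 0.8556 = -0.519

-0.519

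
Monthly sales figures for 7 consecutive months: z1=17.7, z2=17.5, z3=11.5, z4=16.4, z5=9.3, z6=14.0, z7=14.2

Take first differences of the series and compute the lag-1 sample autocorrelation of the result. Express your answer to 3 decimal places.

First differences Δz: -0.2, -6.0, 4.9, -7.1, 4.7, 0.2
Mean of differences = -0.5833
Numerator Σ(Δz_t−Δz̄)(Δz_{t+1}−Δz̄) = -97.8019
Denominator Σ(Δz_t−Δz̄)² = 130.5483
r_1(Δz) = -97.8019 / 130.5483 = -0.749

-0.749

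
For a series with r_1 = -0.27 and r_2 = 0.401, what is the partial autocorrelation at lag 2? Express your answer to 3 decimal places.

0.354

φ_{22} = (r_2 − r_1²) / (1 − r_1²)
r_1² = (-0.27)² = 0.0729
Numerator = 0.401 − 0.0729 = 0.3281; denominator = 1 − 0.0729 = 0.9271
φ_{22} = 0.3281 / 0.9271 = 0.354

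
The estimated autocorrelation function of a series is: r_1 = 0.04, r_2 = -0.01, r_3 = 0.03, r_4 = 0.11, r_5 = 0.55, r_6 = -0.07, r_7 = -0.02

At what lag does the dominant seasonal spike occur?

The largest autocorrelation is r_5 = 0.55; the remaining lags stay at or below 0.11.
The dominant spike at lag 5 indicates a seasonal period of 5.

5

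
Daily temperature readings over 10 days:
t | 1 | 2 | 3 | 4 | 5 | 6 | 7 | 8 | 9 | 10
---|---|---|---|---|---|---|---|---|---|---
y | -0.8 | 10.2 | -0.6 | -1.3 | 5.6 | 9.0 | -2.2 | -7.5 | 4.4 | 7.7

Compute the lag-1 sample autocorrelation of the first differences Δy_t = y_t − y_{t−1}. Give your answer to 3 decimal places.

-0.152

First differences Δy: 11.0, -10.8, -0.7, 6.9, 3.4, -11.2, -5.3, 11.9, 3.3
Mean of differences = 0.9444
Numerator Σ(Δy_t−Δȳ)(Δy_{t+1}−Δȳ) = -90.5442
Denominator Σ(Δy_t−Δȳ)² = 595.3022
r_1(Δy) = -90.5442 / 595.3022 = -0.152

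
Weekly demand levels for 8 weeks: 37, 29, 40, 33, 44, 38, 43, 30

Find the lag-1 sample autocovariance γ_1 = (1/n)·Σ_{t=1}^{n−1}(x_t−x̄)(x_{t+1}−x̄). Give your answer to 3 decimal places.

-11.477

Mean x̄ = (37 + 29 + 40 + 33 + 44 + 38 + 43 + 30)/8 = 36.7500
Deviations: 0.2500, -7.7500, 3.2500, -3.7500, 7.2500, 1.2500, 6.2500, -6.7500
Σ_{t=1}^{7}(x_t−x̄)(x_{t+1}−x̄) = -91.8125
γ_1 = -91.8125 / 8 = -11.477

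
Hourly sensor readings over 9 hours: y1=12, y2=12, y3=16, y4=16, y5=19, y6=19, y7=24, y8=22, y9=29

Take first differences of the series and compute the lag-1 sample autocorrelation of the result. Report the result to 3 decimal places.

First differences Δy: 0, 4, 0, 3, 0, 5, -2, 7
Mean of differences = 2.1250
Numerator Σ(Δy_t−Δȳ)(Δy_{t+1}−Δȳ) = -49.7656
Denominator Σ(Δy_t−Δȳ)² = 66.8750
r_1(Δy) = -49.7656 / 66.8750 = -0.744

-0.744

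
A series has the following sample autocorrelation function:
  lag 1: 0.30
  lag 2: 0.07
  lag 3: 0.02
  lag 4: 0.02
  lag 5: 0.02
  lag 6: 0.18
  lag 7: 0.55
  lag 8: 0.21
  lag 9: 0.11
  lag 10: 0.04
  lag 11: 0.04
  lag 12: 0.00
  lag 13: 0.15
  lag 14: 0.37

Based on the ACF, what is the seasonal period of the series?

7

The largest autocorrelation is r_7 = 0.55, with a weaker echo at lag 14 (0.37); the remaining lags stay at or below 0.30. The elevated value at lag 1 (0.30), dropping to 0.07 at lag 2, reflects decaying short-term dependence rather than seasonality.
The dominant spike at lag 7 indicates a seasonal period of 7.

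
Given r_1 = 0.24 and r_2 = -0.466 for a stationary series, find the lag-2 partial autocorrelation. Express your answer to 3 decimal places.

φ_{22} = (r_2 − r_1²) / (1 − r_1²)
r_1² = (0.24)² = 0.0576
Numerator = -0.466 − 0.0576 = -0.5236; denominator = 1 − 0.0576 = 0.9424
φ_{22} = -0.5236 / 0.9424 = -0.556

-0.556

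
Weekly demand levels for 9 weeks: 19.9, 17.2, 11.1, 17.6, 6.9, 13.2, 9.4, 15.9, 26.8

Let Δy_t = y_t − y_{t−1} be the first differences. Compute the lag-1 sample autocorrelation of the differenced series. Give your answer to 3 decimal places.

First differences Δy: -2.7, -6.1, 6.5, -10.7, 6.3, -3.8, 6.5, 10.9
Mean of differences = 0.8625
Numerator Σ(Δy_t−Δȳ)(Δy_{t+1}−Δȳ) = -137.5527
Denominator Σ(Δy_t−Δȳ)² = 410.4788
r_1(Δy) = -137.5527 / 410.4788 = -0.335

-0.335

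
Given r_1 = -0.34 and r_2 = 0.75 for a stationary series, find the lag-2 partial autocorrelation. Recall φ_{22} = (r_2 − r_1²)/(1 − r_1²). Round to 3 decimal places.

0.717

φ_{22} = (r_2 − r_1²) / (1 − r_1²)
r_1² = (-0.34)² = 0.1156
Numerator = 0.75 − 0.1156 = 0.6344; denominator = 1 − 0.1156 = 0.8844
φ_{22} = 0.6344 / 0.8844 = 0.717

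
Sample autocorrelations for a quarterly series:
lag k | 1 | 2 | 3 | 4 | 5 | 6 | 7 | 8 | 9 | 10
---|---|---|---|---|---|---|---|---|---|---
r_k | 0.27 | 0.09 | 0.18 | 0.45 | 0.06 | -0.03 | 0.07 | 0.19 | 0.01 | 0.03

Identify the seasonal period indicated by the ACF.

4

The largest autocorrelation is r_4 = 0.45; the remaining lags stay at or below 0.27. The elevated value at lag 1 (0.27), dropping to 0.09 at lag 2, reflects decaying short-term dependence rather than seasonality.
The dominant spike at lag 4 indicates a seasonal period of 4.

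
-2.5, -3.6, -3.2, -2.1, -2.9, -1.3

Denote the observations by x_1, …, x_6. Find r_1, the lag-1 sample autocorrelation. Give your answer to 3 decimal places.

-0.100

Mean x̄ = (-2.5 − 3.6 − 3.2 − 2.1 − 2.9 − 1.3)/6 = -2.6000
Σ(x_t−x̄)(x_{t+1}−x̄) = (-0.1000) + (0.6000) + (-0.3000) + (-0.1500) + (-0.3900) = -0.3400
Denominator Σ(x_t−x̄)² = 3.4000
r_1 = -0.3400 / 3.4000 = -0.100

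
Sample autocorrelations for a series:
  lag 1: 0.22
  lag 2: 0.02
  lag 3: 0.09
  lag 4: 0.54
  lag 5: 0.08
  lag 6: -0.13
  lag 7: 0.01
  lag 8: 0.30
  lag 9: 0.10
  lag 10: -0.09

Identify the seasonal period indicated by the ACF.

4

The largest autocorrelation is r_4 = 0.54, with a weaker echo at lag 8 (0.30); the remaining lags stay at or below 0.22. The elevated value at lag 1 (0.22), dropping to 0.02 at lag 2, reflects decaying short-term dependence rather than seasonality.
The dominant spike at lag 4 indicates a seasonal period of 4.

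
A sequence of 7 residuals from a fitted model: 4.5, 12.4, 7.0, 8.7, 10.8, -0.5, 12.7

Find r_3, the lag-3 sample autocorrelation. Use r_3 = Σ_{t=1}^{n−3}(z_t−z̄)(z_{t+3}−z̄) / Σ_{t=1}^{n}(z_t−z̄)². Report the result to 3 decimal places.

Mean z̄ = (4.5 + 12.4 + 7.0 + 8.7 + 10.8 − 0.5 + 12.7)/7 = 7.9429
Deviations from mean: -3.4429, 4.4571, -0.9429, 0.7571, 2.8571, -8.4429, 4.7571
Numerator Σ_{t=1}^{4}(z_t−z̄)(z_{t+3}−z̄) = 21.6902
Denominator Σ(z_t−z̄)² = 135.2571
r_3 = 21.6902 / 135.2571 = 0.160

0.160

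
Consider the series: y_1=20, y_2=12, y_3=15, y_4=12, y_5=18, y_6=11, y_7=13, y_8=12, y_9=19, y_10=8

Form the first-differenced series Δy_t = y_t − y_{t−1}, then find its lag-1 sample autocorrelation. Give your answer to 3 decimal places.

First differences Δy: -8, 3, -3, 6, -7, 2, -1, 7, -11
Mean of differences = -1.3333
Numerator Σ(Δy_t−Δȳ)(Δy_{t+1}−Δȳ) = -185.4444
Denominator Σ(Δy_t−Δȳ)² = 326.0000
r_1(Δy) = -185.4444 / 326.0000 = -0.569

-0.569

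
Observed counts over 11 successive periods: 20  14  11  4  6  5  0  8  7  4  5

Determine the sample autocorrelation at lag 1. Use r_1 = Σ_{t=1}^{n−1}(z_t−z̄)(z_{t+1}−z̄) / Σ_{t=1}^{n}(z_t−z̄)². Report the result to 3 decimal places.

Mean z̄ = (20 + 14 + 11 + 4 + 6 + 5 + 0 + 8 + 7 + 4 + 5)/11 = 7.6364
Numerator Σ_{t=1}^{10}(z_t−z̄)(z_{t+1}−z̄) = 127.1405
Denominator Σ(z_t−z̄)² = 306.5455
r_1 = 127.1405 / 306.5455 = 0.415

0.415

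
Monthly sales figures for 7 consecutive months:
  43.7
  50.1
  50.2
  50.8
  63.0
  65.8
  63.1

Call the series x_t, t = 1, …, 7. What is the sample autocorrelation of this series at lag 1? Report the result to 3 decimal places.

Mean x̄ = (43.7 + 50.1 + 50.2 + 50.8 + 63.0 + 65.8 + 63.1)/7 = 55.2429
Numerator Σ_{t=1}^{6}(x_t−x̄)(x_{t+1}−x̄) = 238.0810
Denominator Σ(x_t−x̄)² = 438.2171
r_1 = 238.0810 / 438.2171 = 0.543

0.543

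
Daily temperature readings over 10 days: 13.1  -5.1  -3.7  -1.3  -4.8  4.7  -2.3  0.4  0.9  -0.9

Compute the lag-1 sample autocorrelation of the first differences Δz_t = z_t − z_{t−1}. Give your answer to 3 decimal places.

-0.296

First differences Δz: -18.2, 1.4, 2.4, -3.5, 9.5, -7.0, 2.7, 0.5, -1.8
Mean of differences = -1.5556
Numerator Σ(Δz_t−Δz̄)(Δz_{t+1}−Δz̄) = -141.8064
Denominator Σ(Δz_t−Δz̄)² = 479.4622
r_1(Δz) = -141.8064 / 479.4622 = -0.296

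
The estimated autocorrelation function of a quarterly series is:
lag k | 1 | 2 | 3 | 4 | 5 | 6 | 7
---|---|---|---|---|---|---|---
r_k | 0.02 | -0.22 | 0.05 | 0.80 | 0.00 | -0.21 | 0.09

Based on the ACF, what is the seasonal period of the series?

The largest autocorrelation is r_4 = 0.80; the remaining lags stay at or below 0.09.
The dominant spike at lag 4 indicates a seasonal period of 4.

4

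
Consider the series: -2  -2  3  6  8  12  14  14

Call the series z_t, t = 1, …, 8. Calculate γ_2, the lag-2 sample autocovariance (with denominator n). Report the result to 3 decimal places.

Mean z̄ = (-2 − 2 + 3 + 6 + 8 + 12 + 14 + 14)/8 = 6.6250
Σ_{t=1}^{6}(z_t−z̄)(z_{t+2}−z̄) = 78.0938
γ_2 = 78.0938 / 8 = 9.762

9.762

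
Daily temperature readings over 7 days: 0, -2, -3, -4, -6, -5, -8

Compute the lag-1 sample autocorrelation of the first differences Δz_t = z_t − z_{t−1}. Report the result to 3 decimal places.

First differences Δz: -2, -1, -1, -2, 1, -3
Mean of differences = -1.3333
Numerator Σ(Δz_t−Δz̄)(Δz_{t+1}−Δz̄) = -5.7778
Denominator Σ(Δz_t−Δz̄)² = 9.3333
r_1(Δz) = -5.7778 / 9.3333 = -0.619

-0.619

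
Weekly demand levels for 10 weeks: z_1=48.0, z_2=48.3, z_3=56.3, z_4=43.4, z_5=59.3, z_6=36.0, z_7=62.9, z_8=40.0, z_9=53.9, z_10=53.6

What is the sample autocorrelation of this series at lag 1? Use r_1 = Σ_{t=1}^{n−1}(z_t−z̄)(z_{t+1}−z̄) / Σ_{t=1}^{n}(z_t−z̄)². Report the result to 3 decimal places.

-0.862

Mean z̄ = (48.0 + 48.3 + 56.3 + 43.4 + 59.3 + 36.0 + 62.9 + 40.0 + 53.9 + 53.6)/10 = 50.1700
Numerator Σ_{t=1}^{9}(z_t−z̄)(z_{t+1}−z̄) = -575.0759
Denominator Σ(z_t−z̄)² = 666.9210
r_1 = -575.0759 / 666.9210 = -0.862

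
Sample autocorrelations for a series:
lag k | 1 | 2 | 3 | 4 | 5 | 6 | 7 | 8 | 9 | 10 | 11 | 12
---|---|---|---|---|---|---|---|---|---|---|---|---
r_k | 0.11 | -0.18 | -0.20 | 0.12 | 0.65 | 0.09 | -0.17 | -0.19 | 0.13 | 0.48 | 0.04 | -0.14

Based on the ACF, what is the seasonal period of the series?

The largest autocorrelation is r_5 = 0.65, with a weaker echo at lag 10 (0.48); the remaining lags stay at or below 0.13.
The dominant spike at lag 5 indicates a seasonal period of 5.

5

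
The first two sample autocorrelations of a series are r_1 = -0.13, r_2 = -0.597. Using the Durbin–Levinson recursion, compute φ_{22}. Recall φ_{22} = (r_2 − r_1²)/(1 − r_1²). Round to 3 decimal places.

-0.624

φ_{22} = (r_2 − r_1²) / (1 − r_1²)
r_1² = (-0.13)² = 0.0169
Numerator = -0.597 − 0.0169 = -0.6139; denominator = 1 − 0.0169 = 0.9831
φ_{22} = -0.6139 / 0.9831 = -0.624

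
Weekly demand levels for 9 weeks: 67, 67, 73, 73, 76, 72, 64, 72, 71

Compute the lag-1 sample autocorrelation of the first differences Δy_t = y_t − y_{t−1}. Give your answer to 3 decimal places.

First differences Δy: 0, 6, 0, 3, -4, -8, 8, -1
Mean of differences = 0.5000
Numerator Σ(Δy_t−Δȳ)(Δy_{t+1}−Δȳ) = -54.7500
Denominator Σ(Δy_t−Δȳ)² = 188.0000
r_1(Δy) = -54.7500 / 188.0000 = -0.291

-0.291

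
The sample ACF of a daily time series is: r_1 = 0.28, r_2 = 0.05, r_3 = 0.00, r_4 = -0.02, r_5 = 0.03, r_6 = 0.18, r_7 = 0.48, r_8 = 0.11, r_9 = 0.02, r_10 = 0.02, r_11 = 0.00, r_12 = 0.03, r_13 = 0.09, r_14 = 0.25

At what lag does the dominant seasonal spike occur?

7

The largest autocorrelation is r_7 = 0.48; the remaining lags stay at or below 0.28. The elevated value at lag 1 (0.28), dropping to 0.05 at lag 2, reflects decaying short-term dependence rather than seasonality.
The dominant spike at lag 7 indicates a seasonal period of 7.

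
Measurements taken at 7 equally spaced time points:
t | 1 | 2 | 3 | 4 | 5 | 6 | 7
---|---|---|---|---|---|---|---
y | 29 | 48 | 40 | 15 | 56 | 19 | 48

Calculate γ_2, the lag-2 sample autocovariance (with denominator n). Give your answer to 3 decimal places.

Mean ȳ = (29 + 48 + 40 + 15 + 56 + 19 + 48)/7 = 36.4286
Deviations: -7.4286, 11.5714, 3.5714, -21.4286, 19.5714, -17.4286, 11.5714
Σ_{t=1}^{5}(y_t−ȳ)(y_{t+2}−ȳ) = 395.3469
γ_2 = 395.3469 / 7 = 56.478

56.478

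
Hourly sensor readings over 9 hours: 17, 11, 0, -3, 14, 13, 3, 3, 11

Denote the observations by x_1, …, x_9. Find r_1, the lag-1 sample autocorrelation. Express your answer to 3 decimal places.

Mean x̄ = (17 + 11 + 0 − 3 + 14 + 13 + 3 + 3 + 11)/9 = 7.6667
Numerator Σ_{t=1}^{8}(x_t−x̄)(x_{t+1}−x̄) = 34.8889
Denominator Σ(x_t−x̄)² = 394.0000
r_1 = 34.8889 / 394.0000 = 0.089

0.089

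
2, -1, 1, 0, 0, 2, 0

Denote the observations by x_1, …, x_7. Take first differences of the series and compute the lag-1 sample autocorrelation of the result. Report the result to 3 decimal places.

First differences Δx: -3, 2, -1, 0, 2, -2
Mean of differences = -0.3333
Numerator Σ(Δx_t−Δx̄)(Δx_{t+1}−Δx̄) = -11.1111
Denominator Σ(Δx_t−Δx̄)² = 21.3333
r_1(Δx) = -11.1111 / 21.3333 = -0.521

-0.521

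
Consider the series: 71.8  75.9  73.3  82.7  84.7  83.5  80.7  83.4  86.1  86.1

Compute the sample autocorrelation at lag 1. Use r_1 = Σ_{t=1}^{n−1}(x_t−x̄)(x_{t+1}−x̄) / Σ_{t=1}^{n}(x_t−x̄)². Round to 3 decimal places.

Mean x̄ = (71.8 + 75.9 + 73.3 + 82.7 + 84.7 + 83.5 + 80.7 + 83.4 + 86.1 + 86.1)/10 = 80.8200
Numerator Σ_{t=1}^{9}(x_t−x̄)(x_{t+1}−x̄) = 125.8016
Denominator Σ(x_t−x̄)² = 250.3160
r_1 = 125.8016 / 250.3160 = 0.503

0.503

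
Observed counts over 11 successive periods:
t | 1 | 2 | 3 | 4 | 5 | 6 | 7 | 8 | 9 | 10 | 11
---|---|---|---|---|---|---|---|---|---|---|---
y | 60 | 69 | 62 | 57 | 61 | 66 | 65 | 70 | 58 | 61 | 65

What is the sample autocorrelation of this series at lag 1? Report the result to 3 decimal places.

-0.117

Mean ȳ = (60 + 69 + 62 + 57 + 61 + 66 + 65 + 70 + 58 + 61 + 65)/11 = 63.0909
Numerator Σ_{t=1}^{10}(y_t−ȳ)(y_{t+1}−ȳ) = -21.1901
Denominator Σ(y_t−ȳ)² = 180.9091
r_1 = -21.1901 / 180.9091 = -0.117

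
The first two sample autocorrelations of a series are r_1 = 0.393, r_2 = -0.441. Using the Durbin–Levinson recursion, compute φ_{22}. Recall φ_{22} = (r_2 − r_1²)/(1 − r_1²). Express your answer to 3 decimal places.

-0.704

φ_{22} = (r_2 − r_1²) / (1 − r_1²)
r_1² = (0.393)² = 0.154449
Numerator = -0.441 − 0.1544 = -0.5954; denominator = 1 − 0.1544 = 0.8456
φ_{22} = -0.5954 / 0.8456 = -0.704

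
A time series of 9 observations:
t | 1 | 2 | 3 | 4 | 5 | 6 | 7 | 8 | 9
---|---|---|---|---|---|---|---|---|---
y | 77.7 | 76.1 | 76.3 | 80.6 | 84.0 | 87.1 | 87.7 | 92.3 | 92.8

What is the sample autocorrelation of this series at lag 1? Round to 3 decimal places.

Mean ȳ = (77.7 + 76.1 + 76.3 + 80.6 + 84.0 + 87.1 + 87.7 + 92.3 + 92.8)/9 = 83.8444
Numerator Σ_{t=1}^{8}(y_t−ȳ)(y_{t+1}−ȳ) = 251.3691
Denominator Σ(y_t−ȳ)² = 342.3622
r_1 = 251.3691 / 342.3622 = 0.734

0.734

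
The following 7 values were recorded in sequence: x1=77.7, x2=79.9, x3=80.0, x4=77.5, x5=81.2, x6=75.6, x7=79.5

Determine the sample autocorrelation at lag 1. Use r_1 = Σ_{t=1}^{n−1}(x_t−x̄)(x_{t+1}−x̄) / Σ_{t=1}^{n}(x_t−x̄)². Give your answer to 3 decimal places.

Mean x̄ = (77.7 + 79.9 + 80.0 + 77.5 + 81.2 + 75.6 + 79.5)/7 = 78.7714
Deviations from mean: -1.0714, 1.1286, 1.2286, -1.2714, 2.4286, -3.1714, 0.7286
Σ(x_t−x̄)(x_{t+1}−x̄) = (-1.2092) + (1.3865) + (-1.5620) + (-3.0878) + (-7.7020) + (-2.3106) = -14.4851
Denominator Σ(x_t−x̄)² = 22.0343
r_1 = -14.4851 / 22.0343 = -0.657

-0.657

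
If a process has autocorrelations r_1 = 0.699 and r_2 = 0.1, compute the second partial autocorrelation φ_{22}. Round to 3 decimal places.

φ_{22} = (r_2 − r_1²) / (1 − r_1²)
r_1² = (0.699)² = 0.488601
Numerator = 0.1 − 0.4886 = -0.3886; denominator = 1 − 0.4886 = 0.5114
φ_{22} = -0.3886 / 0.5114 = -0.760

-0.760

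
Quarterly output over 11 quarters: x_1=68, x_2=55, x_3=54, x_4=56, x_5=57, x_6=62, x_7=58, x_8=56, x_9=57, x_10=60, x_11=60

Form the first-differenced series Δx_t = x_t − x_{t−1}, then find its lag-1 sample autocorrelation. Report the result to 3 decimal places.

0.046

First differences Δx: -13, -1, 2, 1, 5, -4, -2, 1, 3, 0
Mean of differences = -0.8000
Numerator Σ(Δx_t−Δx̄)(Δx_{t+1}−Δx̄) = 10.3600
Denominator Σ(Δx_t−Δx̄)² = 223.6000
r_1(Δx) = 10.3600 / 223.6000 = 0.046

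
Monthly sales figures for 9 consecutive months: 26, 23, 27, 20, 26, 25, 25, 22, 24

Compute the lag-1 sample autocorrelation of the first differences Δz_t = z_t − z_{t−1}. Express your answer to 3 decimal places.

First differences Δz: -3, 4, -7, 6, -1, 0, -3, 2
Mean of differences = -0.2500
Numerator Σ(Δz_t−Δz̄)(Δz_{t+1}−Δz̄) = -94.3125
Denominator Σ(Δz_t−Δz̄)² = 123.5000
r_1(Δz) = -94.3125 / 123.5000 = -0.764

-0.764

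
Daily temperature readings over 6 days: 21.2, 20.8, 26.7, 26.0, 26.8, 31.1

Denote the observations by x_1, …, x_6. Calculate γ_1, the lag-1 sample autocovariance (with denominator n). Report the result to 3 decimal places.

Mean x̄ = (21.2 + 20.8 + 26.7 + 26.0 + 26.8 + 31.1)/6 = 25.4333
Σ_{t=1}^{5}(x_t−x̄)(x_{t+1}−x̄) = 22.9822
γ_1 = 22.9822 / 6 = 3.830

3.830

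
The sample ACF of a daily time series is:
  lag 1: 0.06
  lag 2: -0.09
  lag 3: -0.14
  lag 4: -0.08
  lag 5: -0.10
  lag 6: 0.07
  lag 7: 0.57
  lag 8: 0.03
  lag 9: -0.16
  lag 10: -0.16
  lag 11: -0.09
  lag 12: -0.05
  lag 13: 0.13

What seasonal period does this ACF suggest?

The largest autocorrelation is r_7 = 0.57; the remaining lags stay at or below 0.13.
The dominant spike at lag 7 indicates a seasonal period of 7.

7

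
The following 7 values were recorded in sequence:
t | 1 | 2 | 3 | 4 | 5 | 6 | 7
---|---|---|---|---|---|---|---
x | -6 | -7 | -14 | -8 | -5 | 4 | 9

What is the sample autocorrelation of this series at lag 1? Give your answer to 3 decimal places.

Mean x̄ = (-6 − 7 − 14 − 8 − 5 + 4 + 9)/7 = -3.8571
Deviations from mean: -2.1429, -3.1429, -10.1429, -4.1429, -1.1429, 7.8571, 12.8571
Σ(x_t−x̄)(x_{t+1}−x̄) = (6.7347) + (31.8776) + (42.0204) + (4.7347) + (-8.9796) + (101.0204) = 177.4082
Denominator Σ(x_t−x̄)² = 362.8571
r_1 = 177.4082 / 362.8571 = 0.489

0.489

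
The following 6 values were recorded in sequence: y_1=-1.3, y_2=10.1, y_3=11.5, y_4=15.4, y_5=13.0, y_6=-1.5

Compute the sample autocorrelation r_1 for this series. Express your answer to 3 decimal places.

Mean ȳ = (-1.3 + 10.1 + 11.5 + 15.4 + 13.0 − 1.5)/6 = 7.8667
Deviations from mean: -9.1667, 2.2333, 3.6333, 7.5333, 5.1333, -9.3667
Σ(y_t−ȳ)(y_{t+1}−ȳ) = (-20.4722) + (8.1144) + (27.3711) + (38.6711) + (-48.0822) = 5.6022
Denominator Σ(y_t−ȳ)² = 273.0533
r_1 = 5.6022 / 273.0533 = 0.021

0.021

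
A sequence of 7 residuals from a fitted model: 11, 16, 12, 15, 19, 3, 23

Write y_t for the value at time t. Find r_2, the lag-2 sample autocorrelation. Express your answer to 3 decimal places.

0.128

Mean ȳ = (11 + 16 + 12 + 15 + 19 + 3 + 23)/7 = 14.1429
Deviations from mean: -3.1429, 1.8571, -2.1429, 0.8571, 4.8571, -11.1429, 8.8571
Σ(y_t−ȳ)(y_{t+2}−ȳ) = (6.7347) + (1.5918) + (-10.4082) + (-9.5510) + (43.0204) = 31.3878
Denominator Σ(y_t−ȳ)² = 244.8571
r_2 = 31.3878 / 244.8571 = 0.128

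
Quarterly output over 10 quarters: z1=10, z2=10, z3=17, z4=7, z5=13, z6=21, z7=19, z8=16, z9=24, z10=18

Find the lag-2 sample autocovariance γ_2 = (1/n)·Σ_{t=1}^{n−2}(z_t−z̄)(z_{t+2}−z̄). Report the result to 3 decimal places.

1.300

Mean z̄ = (10 + 10 + 17 + 7 + 13 + 21 + 19 + 16 + 24 + 18)/10 = 15.5000
Σ_{t=1}^{8}(z_t−z̄)(z_{t+2}−z̄) = 13.0000
γ_2 = 13.0000 / 10 = 1.300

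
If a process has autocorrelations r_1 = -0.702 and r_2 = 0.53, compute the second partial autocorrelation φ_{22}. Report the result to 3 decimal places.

φ_{22} = (r_2 − r_1²) / (1 − r_1²)
r_1² = (-0.702)² = 0.492804
Numerator = 0.53 − 0.4928 = 0.0372; denominator = 1 − 0.4928 = 0.5072
φ_{22} = 0.0372 / 0.5072 = 0.073

0.073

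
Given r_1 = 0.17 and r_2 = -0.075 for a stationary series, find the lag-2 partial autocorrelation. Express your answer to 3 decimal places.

φ_{22} = (r_2 − r_1²) / (1 − r_1²)
r_1² = (0.17)² = 0.0289
Numerator = -0.075 − 0.0289 = -0.1039; denominator = 1 − 0.0289 = 0.9711
φ_{22} = -0.1039 / 0.9711 = -0.107

-0.107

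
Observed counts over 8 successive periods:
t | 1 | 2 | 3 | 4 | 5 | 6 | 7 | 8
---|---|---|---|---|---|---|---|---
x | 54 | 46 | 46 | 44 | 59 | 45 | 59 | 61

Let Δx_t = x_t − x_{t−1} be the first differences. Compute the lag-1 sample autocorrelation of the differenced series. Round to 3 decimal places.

First differences Δx: -8, 0, -2, 15, -14, 14, 2
Mean of differences = 1.0000
Numerator Σ(Δx_t−Δx̄)(Δx_{t+1}−Δx̄) = -422.0000
Denominator Σ(Δx_t−Δx̄)² = 682.0000
r_1(Δx) = -422.0000 / 682.0000 = -0.619

-0.619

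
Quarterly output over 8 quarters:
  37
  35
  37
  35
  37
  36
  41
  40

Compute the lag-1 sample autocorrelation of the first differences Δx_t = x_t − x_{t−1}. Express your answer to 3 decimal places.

First differences Δx: -2, 2, -2, 2, -1, 5, -1
Mean of differences = 0.4286
Numerator Σ(Δx_t−Δx̄)(Δx_{t+1}−Δx̄) = -26.7551
Denominator Σ(Δx_t−Δx̄)² = 41.7143
r_1(Δx) = -26.7551 / 41.7143 = -0.641

-0.641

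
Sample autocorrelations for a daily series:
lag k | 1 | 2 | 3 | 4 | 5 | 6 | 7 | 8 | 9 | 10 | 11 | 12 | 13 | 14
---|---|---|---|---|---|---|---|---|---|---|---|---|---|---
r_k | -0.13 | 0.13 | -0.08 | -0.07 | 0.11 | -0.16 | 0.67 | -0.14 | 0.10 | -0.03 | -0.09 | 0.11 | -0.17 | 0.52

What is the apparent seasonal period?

7

The largest autocorrelation is r_7 = 0.67, with a weaker echo at lag 14 (0.52); the remaining lags stay at or below 0.13.
The dominant spike at lag 7 indicates a seasonal period of 7.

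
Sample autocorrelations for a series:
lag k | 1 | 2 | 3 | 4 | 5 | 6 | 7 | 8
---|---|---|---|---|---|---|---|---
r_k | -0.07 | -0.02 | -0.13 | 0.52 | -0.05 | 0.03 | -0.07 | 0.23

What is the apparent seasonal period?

The largest autocorrelation is r_4 = 0.52, with a weaker echo at lag 8 (0.23); the remaining lags stay at or below 0.03.
The dominant spike at lag 4 indicates a seasonal period of 4.

4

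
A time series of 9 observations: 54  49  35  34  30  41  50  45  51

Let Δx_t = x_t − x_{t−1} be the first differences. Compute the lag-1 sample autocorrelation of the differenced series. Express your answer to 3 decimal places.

0.133

First differences Δx: -5, -14, -1, -4, 11, 9, -5, 6
Mean of differences = -0.3750
Numerator Σ(Δx_t−Δx̄)(Δx_{t+1}−Δx̄) = 66.3594
Denominator Σ(Δx_t−Δx̄)² = 499.8750
r_1(Δx) = 66.3594 / 499.8750 = 0.133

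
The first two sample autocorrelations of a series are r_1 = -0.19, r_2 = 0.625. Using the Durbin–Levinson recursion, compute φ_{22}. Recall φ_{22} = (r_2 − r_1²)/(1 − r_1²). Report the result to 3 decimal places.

φ_{22} = (r_2 − r_1²) / (1 − r_1²)
r_1² = (-0.19)² = 0.0361
Numerator = 0.625 − 0.0361 = 0.5889; denominator = 1 − 0.0361 = 0.9639
φ_{22} = 0.5889 / 0.9639 = 0.611

0.611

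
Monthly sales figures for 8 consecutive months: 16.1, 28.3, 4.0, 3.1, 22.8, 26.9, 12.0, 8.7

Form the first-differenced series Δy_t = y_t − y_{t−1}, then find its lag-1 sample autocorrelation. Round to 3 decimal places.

-0.176

First differences Δy: 12.2, -24.3, -0.9, 19.7, 4.1, -14.9, -3.3
Mean of differences = -1.0571
Numerator Σ(Δy_t−Δȳ)(Δy_{t+1}−Δȳ) = -241.8190
Denominator Σ(Δy_t−Δȳ)² = 1370.1171
r_1(Δy) = -241.8190 / 1370.1171 = -0.176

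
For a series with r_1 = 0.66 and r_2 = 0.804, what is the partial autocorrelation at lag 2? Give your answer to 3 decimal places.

φ_{22} = (r_2 − r_1²) / (1 − r_1²)
r_1² = (0.66)² = 0.4356
Numerator = 0.804 − 0.4356 = 0.3684; denominator = 1 − 0.4356 = 0.5644
φ_{22} = 0.3684 / 0.5644 = 0.653

0.653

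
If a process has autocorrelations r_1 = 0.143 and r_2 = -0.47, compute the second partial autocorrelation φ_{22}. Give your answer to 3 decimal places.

φ_{22} = (r_2 − r_1²) / (1 − r_1²)
r_1² = (0.143)² = 0.020449
Numerator = -0.47 − 0.0204 = -0.4904; denominator = 1 − 0.0204 = 0.9796
φ_{22} = -0.4904 / 0.9796 = -0.501

-0.501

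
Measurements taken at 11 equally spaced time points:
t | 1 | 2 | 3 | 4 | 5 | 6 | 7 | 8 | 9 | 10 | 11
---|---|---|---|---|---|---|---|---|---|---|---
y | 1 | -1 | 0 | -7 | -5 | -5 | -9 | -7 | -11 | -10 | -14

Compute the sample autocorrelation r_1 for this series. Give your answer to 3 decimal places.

Mean ȳ = (1 − 1 + 0 − 7 − 5 − 5 − 9 − 7 − 11 − 10 − 14)/11 = -6.1818
Numerator Σ_{t=1}^{10}(y_t−ȳ)(y_{t+1}−ȳ) = 115.7851
Denominator Σ(y_t−ȳ)² = 227.6364
r_1 = 115.7851 / 227.6364 = 0.509

0.509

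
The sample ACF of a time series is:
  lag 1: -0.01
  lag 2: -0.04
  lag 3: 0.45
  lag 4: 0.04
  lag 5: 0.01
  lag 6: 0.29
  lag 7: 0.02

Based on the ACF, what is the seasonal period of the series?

3

The largest autocorrelation is r_3 = 0.45, with a weaker echo at lag 6 (0.29); the remaining lags stay at or below 0.04.
The dominant spike at lag 3 indicates a seasonal period of 3.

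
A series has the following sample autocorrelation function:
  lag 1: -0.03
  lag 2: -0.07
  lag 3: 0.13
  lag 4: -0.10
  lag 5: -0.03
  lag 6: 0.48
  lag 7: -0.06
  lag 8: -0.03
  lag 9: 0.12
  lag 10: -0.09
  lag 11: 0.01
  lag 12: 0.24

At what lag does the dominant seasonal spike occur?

6

The largest autocorrelation is r_6 = 0.48, with a weaker echo at lag 12 (0.24); the remaining lags stay at or below 0.13.
The dominant spike at lag 6 indicates a seasonal period of 6.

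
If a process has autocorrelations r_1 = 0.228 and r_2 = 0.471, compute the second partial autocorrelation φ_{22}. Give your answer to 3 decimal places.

0.442

φ_{22} = (r_2 − r_1²) / (1 − r_1²)
r_1² = (0.228)² = 0.051984
Numerator = 0.471 − 0.0520 = 0.4190; denominator = 1 − 0.0520 = 0.9480
φ_{22} = 0.4190 / 0.9480 = 0.442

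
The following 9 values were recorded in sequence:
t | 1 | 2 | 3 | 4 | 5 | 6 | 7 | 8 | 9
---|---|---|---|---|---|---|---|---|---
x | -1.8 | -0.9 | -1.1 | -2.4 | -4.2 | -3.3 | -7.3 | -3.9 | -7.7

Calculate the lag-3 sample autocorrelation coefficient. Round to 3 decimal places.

Mean x̄ = (-1.8 − 0.9 − 1.1 − 2.4 − 4.2 − 3.3 − 7.3 − 3.9 − 7.7)/9 = -3.6222
Σ(x_t−x̄)(x_{t+3}−x̄) = (2.2272) + (-1.5728) + (0.8127) + (-4.4951) + (0.1605) + (-1.3140) = -4.1815
Denominator Σ(x_t−x̄)² = 49.2556
r_3 = -4.1815 / 49.2556 = -0.085

-0.085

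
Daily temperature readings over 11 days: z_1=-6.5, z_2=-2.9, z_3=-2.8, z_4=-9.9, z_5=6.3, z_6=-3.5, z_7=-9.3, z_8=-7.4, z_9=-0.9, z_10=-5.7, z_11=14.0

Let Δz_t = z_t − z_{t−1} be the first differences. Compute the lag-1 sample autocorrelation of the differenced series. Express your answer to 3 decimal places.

First differences Δz: 3.6, 0.1, -7.1, 16.2, -9.8, -5.8, 1.9, 6.5, -4.8, 19.7
Mean of differences = 2.0500
Numerator Σ(Δz_t−Δz̄)(Δz_{t+1}−Δz̄) = -340.1825
Denominator Σ(Δz_t−Δz̄)² = 870.4650
r_1(Δz) = -340.1825 / 870.4650 = -0.391

-0.391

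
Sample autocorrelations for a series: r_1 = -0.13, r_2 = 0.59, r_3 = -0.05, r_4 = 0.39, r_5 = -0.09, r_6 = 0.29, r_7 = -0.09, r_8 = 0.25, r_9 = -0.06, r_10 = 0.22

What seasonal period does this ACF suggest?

The largest autocorrelation is r_2 = 0.59, with weaker echoes at lags 4 (0.39), 6 (0.29), 8 (0.25) and 10 (0.22); the remaining lags stay at or below -0.05.
The dominant spike at lag 2 indicates a seasonal period of 2.

2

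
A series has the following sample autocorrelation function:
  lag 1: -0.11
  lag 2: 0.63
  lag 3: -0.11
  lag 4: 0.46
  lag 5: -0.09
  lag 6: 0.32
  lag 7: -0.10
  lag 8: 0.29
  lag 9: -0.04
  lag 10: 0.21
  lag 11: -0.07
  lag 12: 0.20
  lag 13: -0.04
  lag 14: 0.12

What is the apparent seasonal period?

2

The largest autocorrelation is r_2 = 0.63, with weaker echoes at lags 4 (0.46), 6 (0.32), 8 (0.29), 10 (0.21) and 12 (0.20); the remaining lags stay at or below 0.12.
The dominant spike at lag 2 indicates a seasonal period of 2.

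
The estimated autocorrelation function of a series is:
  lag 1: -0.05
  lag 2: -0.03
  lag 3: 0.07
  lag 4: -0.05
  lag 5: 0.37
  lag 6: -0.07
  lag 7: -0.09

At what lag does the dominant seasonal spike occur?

The largest autocorrelation is r_5 = 0.37; the remaining lags stay at or below 0.07.
The dominant spike at lag 5 indicates a seasonal period of 5.

5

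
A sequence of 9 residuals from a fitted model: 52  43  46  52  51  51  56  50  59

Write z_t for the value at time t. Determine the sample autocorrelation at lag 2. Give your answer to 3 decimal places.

0.149

Mean z̄ = (52 + 43 + 46 + 52 + 51 + 51 + 56 + 50 + 59)/9 = 51.1111
Σ(z_t−z̄)(z_{t+2}−z̄) = (-4.5432) + (-7.2099) + (0.5679) + (-0.0988) + (-0.5432) + (0.1235) + (38.5679) = 26.8642
Denominator Σ(z_t−z̄)² = 180.8889
r_2 = 26.8642 / 180.8889 = 0.149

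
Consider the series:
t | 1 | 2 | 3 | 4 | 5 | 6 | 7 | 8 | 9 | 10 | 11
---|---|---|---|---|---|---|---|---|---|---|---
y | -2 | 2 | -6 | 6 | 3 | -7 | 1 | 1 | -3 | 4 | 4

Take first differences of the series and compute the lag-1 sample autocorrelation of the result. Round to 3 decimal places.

-0.531

First differences Δy: 4, -8, 12, -3, -10, 8, 0, -4, 7, 0
Mean of differences = 0.6000
Numerator Σ(Δy_t−Δȳ)(Δy_{t+1}−Δȳ) = -243.5600
Denominator Σ(Δy_t−Δȳ)² = 458.4000
r_1(Δy) = -243.5600 / 458.4000 = -0.531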